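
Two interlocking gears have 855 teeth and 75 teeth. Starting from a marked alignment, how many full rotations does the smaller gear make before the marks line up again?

The first common completion time is the LCM of the periods.
855 = 3^2 × 5 × 19
75 = 3 × 5^2
LCM(855, 75) = 3^2 × 5^2 × 19 = 4275.
Rotations for period 75: 4275 / 75 = 57.

57 rotations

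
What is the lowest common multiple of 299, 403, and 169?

299 = 13 × 23
403 = 13 × 31
169 = 13^2
LCM(299, 403, 169) = 13^2 × 23 × 31 = 120497.

120497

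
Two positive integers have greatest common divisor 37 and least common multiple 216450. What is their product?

For any two positive integers, gcd × lcm = product = 37 × 216450 = 8008650.

8008650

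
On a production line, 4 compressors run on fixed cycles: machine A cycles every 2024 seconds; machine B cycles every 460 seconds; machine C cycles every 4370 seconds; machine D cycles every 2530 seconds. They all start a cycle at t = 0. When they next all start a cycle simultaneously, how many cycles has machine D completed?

All finish a whole number of cycles simultaneously at t = LCM of the periods.
2024 = 2^3 × 11 × 23
460 = 2^2 × 5 × 23
4370 = 2 × 5 × 19 × 23
2530 = 2 × 5 × 11 × 23
LCM(2024, 460, 4370, 2530) = 2^3 × 5 × 11 × 19 × 23 = 192280.
Cycles for period 2530: 192280 / 2530 = 76.

76 cycles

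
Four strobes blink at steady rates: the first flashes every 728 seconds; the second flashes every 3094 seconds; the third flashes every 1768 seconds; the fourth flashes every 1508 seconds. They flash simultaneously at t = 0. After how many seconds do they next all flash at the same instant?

The first simultaneous occurrence is after LCM of the individual periods.
728 = 2^3 × 7 × 13
3094 = 2 × 7 × 13 × 17
1768 = 2^3 × 13 × 17
1508 = 2^2 × 13 × 29
LCM(728, 3094, 1768, 1508) = 2^3 × 7 × 13 × 17 × 29 = 358904.

358904 seconds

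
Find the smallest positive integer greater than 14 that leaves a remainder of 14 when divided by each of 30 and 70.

N − 14 must be a common multiple of 30 and 70.
30 = 2 × 3 × 5
70 = 2 × 5 × 7
LCM(30, 70) = 2 × 3 × 5 × 7 = 210.
Smallest N > 14 is LCM + 14 = 210 + 14 = 224.

224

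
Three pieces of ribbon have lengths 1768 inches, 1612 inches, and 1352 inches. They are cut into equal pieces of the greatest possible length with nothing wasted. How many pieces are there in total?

Piece length = gcd(1768, 1612, 1352).
1768 = 2^3 × 13 × 17
1612 = 2^2 × 13 × 31
1352 = 2^3 × 13^2
gcd(1768, 1612, 1352) = 2^2 × 13 = 52.
Total pieces = 1768/52 + 1612/52 + 1352/52 = 34 + 31 + 26 = 91.

91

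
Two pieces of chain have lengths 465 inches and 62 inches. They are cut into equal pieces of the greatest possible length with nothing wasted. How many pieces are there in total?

17

Piece length = gcd(465, 62).
465 = 3 × 5 × 31
62 = 2 × 31
gcd(465, 62) = 31.
Total pieces = 465/31 + 62/31 = 15 + 2 = 17.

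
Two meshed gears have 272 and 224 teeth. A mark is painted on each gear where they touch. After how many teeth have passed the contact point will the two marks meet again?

3808 teeth

We need the least common multiple of the intervals.
272 = 2^4 × 17
224 = 2^5 × 7
LCM(272, 224) = 2^5 × 7 × 17 = 3808.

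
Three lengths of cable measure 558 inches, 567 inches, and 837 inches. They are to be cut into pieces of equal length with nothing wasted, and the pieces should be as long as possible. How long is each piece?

The greatest length dividing all of 558, 567, and 837 is their gcd.
558 = 2 × 3^2 × 31
567 = 3^4 × 7
837 = 3^3 × 31
gcd(558, 567, 837) = 3^2 = 9.

9 inches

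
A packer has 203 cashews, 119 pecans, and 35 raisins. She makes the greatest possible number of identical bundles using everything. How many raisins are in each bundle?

Number of bundles = gcd(203, 119, 35).
203 = 7 × 29
119 = 7 × 17
35 = 5 × 7
gcd(203, 119, 35) = 7.
raisins per bundle = 35 / 7 = 5.

5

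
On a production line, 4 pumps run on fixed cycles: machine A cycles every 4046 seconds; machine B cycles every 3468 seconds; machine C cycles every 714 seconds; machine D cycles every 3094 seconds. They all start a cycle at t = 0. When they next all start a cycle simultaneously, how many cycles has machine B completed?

91 cycles

The first common completion time is the LCM of the periods.
4046 = 2 × 7 × 17^2
3468 = 2^2 × 3 × 17^2
714 = 2 × 3 × 7 × 17
3094 = 2 × 7 × 13 × 17
LCM(4046, 3468, 714, 3094) = 2^2 × 3 × 7 × 13 × 17^2 = 315588.
Cycles for period 3468: 315588 / 3468 = 91.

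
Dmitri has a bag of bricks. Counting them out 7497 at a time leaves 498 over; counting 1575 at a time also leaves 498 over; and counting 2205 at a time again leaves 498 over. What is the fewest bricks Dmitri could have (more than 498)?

187923

N − 498 must be a common multiple of 7497, 1575, and 2205.
7497 = 3^2 × 7^2 × 17
1575 = 3^2 × 5^2 × 7
2205 = 3^2 × 5 × 7^2
LCM(7497, 1575, 2205) = 3^2 × 5^2 × 7^2 × 17 = 187425.
Smallest N > 498 is LCM + 498 = 187425 + 498 = 187923.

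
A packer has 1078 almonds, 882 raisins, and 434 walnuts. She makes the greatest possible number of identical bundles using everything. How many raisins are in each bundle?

63

Number of bundles = gcd(1078, 882, 434).
1078 = 2 × 7^2 × 11
882 = 2 × 3^2 × 7^2
434 = 2 × 7 × 31
gcd(1078, 882, 434) = 2 × 7 = 14.
raisins per bundle = 882 / 14 = 63.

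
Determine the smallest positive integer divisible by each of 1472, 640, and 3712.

426880

1472 = 2^6 × 23
640 = 2^7 × 5
3712 = 2^7 × 29
LCM(1472, 640, 3712) = 2^7 × 5 × 23 × 29 = 426880.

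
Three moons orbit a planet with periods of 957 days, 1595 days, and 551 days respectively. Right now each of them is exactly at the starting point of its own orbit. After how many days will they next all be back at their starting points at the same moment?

They coincide at every common multiple of the periods; the first is the LCM.
957 = 3 × 11 × 29
1595 = 5 × 11 × 29
551 = 19 × 29
LCM(957, 1595, 551) = 3 × 5 × 11 × 19 × 29 = 90915.

90915 days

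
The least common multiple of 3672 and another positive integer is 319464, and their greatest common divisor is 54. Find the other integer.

4698

gcd × lcm = product of the two integers, so the other integer is (54 × 319464) / 3672 = 4698.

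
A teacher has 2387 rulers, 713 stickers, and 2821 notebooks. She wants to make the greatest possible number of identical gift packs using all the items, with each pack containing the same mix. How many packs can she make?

The pack count must divide each quantity, so the greatest is gcd(2387, 713, 2821).
2387 = 7 × 11 × 31
713 = 23 × 31
2821 = 7 × 13 × 31
gcd(2387, 713, 2821) = 31.

31 packs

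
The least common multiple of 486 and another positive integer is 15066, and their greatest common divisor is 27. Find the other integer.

837

gcd × lcm = product of the two integers, so the other integer is (27 × 15066) / 486 = 837.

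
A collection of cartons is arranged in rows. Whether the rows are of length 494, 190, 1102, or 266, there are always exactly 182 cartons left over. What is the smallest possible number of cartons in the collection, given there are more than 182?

N − 182 must be a common multiple of 494, 190, 1102, and 266.
494 = 2 × 13 × 19
190 = 2 × 5 × 19
1102 = 2 × 19 × 29
266 = 2 × 7 × 19
LCM(494, 190, 1102, 266) = 2 × 5 × 7 × 13 × 19 × 29 = 501410.
Smallest N > 182 is LCM + 182 = 501410 + 182 = 501592.

501592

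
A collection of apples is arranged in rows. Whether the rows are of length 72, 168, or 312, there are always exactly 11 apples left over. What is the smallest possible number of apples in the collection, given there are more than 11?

N − 11 must be a common multiple of 72, 168, and 312.
72 = 2^3 × 3^2
168 = 2^3 × 3 × 7
312 = 2^3 × 3 × 13
LCM(72, 168, 312) = 2^3 × 3^2 × 7 × 13 = 6552.
Smallest N > 11 is LCM + 11 = 6552 + 11 = 6563.

6563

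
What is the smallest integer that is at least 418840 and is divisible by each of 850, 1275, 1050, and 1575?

428400

The integer must be a common multiple of 850, 1275, 1050, and 1575, so a multiple of their LCM.
850 = 2 × 5^2 × 17
1275 = 3 × 5^2 × 17
1050 = 2 × 3 × 5^2 × 7
1575 = 3^2 × 5^2 × 7
LCM(850, 1275, 1050, 1575) = 2 × 3^2 × 5^2 × 7 × 17 = 53550.
Smallest multiple of 53550 that is ≥ 418840: ⌈418840/53550⌉ × 53550 = 8 × 53550 = 428400.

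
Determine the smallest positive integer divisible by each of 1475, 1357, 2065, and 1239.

712425

1475 = 5^2 × 59
1357 = 23 × 59
2065 = 5 × 7 × 59
1239 = 3 × 7 × 59
LCM(1475, 1357, 2065, 1239) = 3 × 5^2 × 7 × 23 × 59 = 712425.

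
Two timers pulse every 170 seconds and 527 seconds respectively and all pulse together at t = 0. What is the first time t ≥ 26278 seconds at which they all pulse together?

Joint pulses occur at multiples of LCM(170, 527).
170 = 2 × 5 × 17
527 = 17 × 31
LCM(170, 527) = 2 × 5 × 17 × 31 = 5270.
Smallest multiple of 5270 that is ≥ 26278: ⌈26278/5270⌉ × 5270 = 5 × 5270 = 26350.

26350 seconds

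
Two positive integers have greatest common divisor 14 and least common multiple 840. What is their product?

For any two positive integers, gcd × lcm = product = 14 × 840 = 11760.

11760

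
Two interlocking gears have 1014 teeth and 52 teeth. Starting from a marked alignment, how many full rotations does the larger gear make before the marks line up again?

All finish a whole number of cycles simultaneously at t = LCM of the periods.
1014 = 2 × 3 × 13^2
52 = 2^2 × 13
LCM(1014, 52) = 2^2 × 3 × 13^2 = 2028.
Rotations for period 1014: 2028 / 1014 = 2.

2 rotations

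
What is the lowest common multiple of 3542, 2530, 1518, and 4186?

690690

3542 = 2 × 7 × 11 × 23
2530 = 2 × 5 × 11 × 23
1518 = 2 × 3 × 11 × 23
4186 = 2 × 7 × 13 × 23
LCM(3542, 2530, 1518, 4186) = 2 × 3 × 5 × 7 × 11 × 13 × 23 = 690690.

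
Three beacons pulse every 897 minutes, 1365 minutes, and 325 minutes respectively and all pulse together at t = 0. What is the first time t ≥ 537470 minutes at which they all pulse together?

Joint pulses occur at multiples of LCM(897, 1365, 325).
897 = 3 × 13 × 23
1365 = 3 × 5 × 7 × 13
325 = 5^2 × 13
LCM(897, 1365, 325) = 3 × 5^2 × 7 × 13 × 23 = 156975.
Smallest multiple of 156975 that is ≥ 537470: ⌈537470/156975⌉ × 156975 = 4 × 156975 = 627900.

627900 minutes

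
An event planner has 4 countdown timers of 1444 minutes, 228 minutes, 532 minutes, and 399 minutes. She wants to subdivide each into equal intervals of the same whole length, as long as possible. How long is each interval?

19 minutes

The interval must divide each timer length; the longest such is the gcd.
1444 = 2^2 × 19^2
228 = 2^2 × 3 × 19
532 = 2^2 × 7 × 19
399 = 3 × 7 × 19
gcd(1444, 228, 532, 399) = 19.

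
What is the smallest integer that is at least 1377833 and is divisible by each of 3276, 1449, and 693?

The integer must be a common multiple of 3276, 1449, and 693, so a multiple of their LCM.
3276 = 2^2 × 3^2 × 7 × 13
1449 = 3^2 × 7 × 23
693 = 3^2 × 7 × 11
LCM(3276, 1449, 693) = 2^2 × 3^2 × 7 × 11 × 13 × 23 = 828828.
Smallest multiple of 828828 that is ≥ 1377833: ⌈1377833/828828⌉ × 828828 = 2 × 828828 = 1657656.

1657656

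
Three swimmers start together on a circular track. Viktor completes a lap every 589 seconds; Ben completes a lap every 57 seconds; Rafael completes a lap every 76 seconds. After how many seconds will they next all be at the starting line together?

7068 seconds

We need the least common multiple of the intervals.
589 = 19 × 31
57 = 3 × 19
76 = 2^2 × 19
LCM(589, 57, 76) = 2^2 × 3 × 19 × 31 = 7068.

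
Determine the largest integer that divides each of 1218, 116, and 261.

1218 = 2 × 3 × 7 × 29
116 = 2^2 × 29
261 = 3^2 × 29
gcd(1218, 116, 261) = 29.

29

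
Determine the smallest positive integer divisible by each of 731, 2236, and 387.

342108

731 = 17 × 43
2236 = 2^2 × 13 × 43
387 = 3^2 × 43
LCM(731, 2236, 387) = 2^2 × 3^2 × 13 × 17 × 43 = 342108.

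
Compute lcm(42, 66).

462

42 = 2 × 3 × 7
66 = 2 × 3 × 11
LCM(42, 66) = 2 × 3 × 7 × 11 = 462.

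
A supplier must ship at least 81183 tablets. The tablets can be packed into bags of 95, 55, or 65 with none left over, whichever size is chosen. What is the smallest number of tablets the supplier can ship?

81510

The number of tablets must be a common multiple of 95, 55, and 65, so a multiple of their LCM.
95 = 5 × 19
55 = 5 × 11
65 = 5 × 13
LCM(95, 55, 65) = 5 × 11 × 13 × 19 = 13585.
Smallest multiple of 13585 that is ≥ 81183: ⌈81183/13585⌉ × 13585 = 6 × 13585 = 81510.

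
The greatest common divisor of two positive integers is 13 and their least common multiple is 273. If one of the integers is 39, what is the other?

For two integers, gcd × lcm = product, so the other is (13 × 273) / 39 = 3549 / 39 = 91.

91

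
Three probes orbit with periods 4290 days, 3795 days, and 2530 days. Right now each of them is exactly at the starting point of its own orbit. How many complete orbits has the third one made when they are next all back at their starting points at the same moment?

All finish a whole number of cycles simultaneously at t = LCM of the periods.
4290 = 2 × 3 × 5 × 11 × 13
3795 = 3 × 5 × 11 × 23
2530 = 2 × 5 × 11 × 23
LCM(4290, 3795, 2530) = 2 × 3 × 5 × 11 × 13 × 23 = 98670.
Orbits for period 2530: 98670 / 2530 = 39.

39 orbits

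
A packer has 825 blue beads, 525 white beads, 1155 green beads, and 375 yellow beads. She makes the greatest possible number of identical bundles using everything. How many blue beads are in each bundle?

Number of bundles = gcd(825, 525, 1155, 375).
825 = 3 × 5^2 × 11
525 = 3 × 5^2 × 7
1155 = 3 × 5 × 7 × 11
375 = 3 × 5^3
gcd(825, 525, 1155, 375) = 3 × 5 = 15.
blue beads per bundle = 825 / 15 = 55.

55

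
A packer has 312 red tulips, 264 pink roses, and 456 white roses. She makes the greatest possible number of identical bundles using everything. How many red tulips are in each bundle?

13

Number of bundles = gcd(312, 264, 456).
312 = 2^3 × 3 × 13
264 = 2^3 × 3 × 11
456 = 2^3 × 3 × 19
gcd(312, 264, 456) = 2^3 × 3 = 24.
red tulips per bundle = 312 / 24 = 13.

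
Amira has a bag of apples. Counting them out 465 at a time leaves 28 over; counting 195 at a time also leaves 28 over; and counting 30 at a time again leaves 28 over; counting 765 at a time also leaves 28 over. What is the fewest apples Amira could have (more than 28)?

N − 28 must be a common multiple of 465, 195, 30, and 765.
465 = 3 × 5 × 31
195 = 3 × 5 × 13
30 = 2 × 3 × 5
765 = 3^2 × 5 × 17
LCM(465, 195, 30, 765) = 2 × 3^2 × 5 × 13 × 17 × 31 = 616590.
Smallest N > 28 is LCM + 28 = 616590 + 28 = 616618.

616618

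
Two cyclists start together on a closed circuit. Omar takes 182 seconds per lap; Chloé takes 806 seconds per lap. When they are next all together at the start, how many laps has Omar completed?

31 laps

They are all back at their starting positions together after one LCM of the periods.
182 = 2 × 7 × 13
806 = 2 × 13 × 31
LCM(182, 806) = 2 × 7 × 13 × 31 = 5642.
Laps for period 182: 5642 / 182 = 31.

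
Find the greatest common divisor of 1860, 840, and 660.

60

1860 = 2^2 × 3 × 5 × 31
840 = 2^3 × 3 × 5 × 7
660 = 2^2 × 3 × 5 × 11
gcd(1860, 840, 660) = 2^2 × 3 × 5 = 60.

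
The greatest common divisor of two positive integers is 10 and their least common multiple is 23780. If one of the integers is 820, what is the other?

290

For two integers, gcd × lcm = product, so the other is (10 × 23780) / 820 = 237800 / 820 = 290.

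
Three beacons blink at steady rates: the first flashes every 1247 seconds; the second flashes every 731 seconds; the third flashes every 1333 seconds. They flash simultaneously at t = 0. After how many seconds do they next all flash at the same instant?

657169 seconds

We need the least common multiple of the intervals.
1247 = 29 × 43
731 = 17 × 43
1333 = 31 × 43
LCM(1247, 731, 1333) = 17 × 29 × 31 × 43 = 657169.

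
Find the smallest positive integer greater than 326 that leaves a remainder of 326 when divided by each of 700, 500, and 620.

N − 326 must be a common multiple of 700, 500, and 620.
700 = 2^2 × 5^2 × 7
500 = 2^2 × 5^3
620 = 2^2 × 5 × 31
LCM(700, 500, 620) = 2^2 × 5^3 × 7 × 31 = 108500.
Smallest N > 326 is LCM + 326 = 108500 + 326 = 108826.

108826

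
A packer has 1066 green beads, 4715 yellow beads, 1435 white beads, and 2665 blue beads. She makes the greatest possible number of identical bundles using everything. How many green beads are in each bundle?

26

Number of bundles = gcd(1066, 4715, 1435, 2665).
1066 = 2 × 13 × 41
4715 = 5 × 23 × 41
1435 = 5 × 7 × 41
2665 = 5 × 13 × 41
gcd(1066, 4715, 1435, 2665) = 41.
green beads per bundle = 1066 / 41 = 26.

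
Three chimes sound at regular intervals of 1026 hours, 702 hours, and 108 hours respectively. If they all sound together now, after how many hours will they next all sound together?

26676 hours

They coincide at every common multiple of the periods; the first is the LCM.
1026 = 2 × 3^3 × 19
702 = 2 × 3^3 × 13
108 = 2^2 × 3^3
LCM(1026, 702, 108) = 2^2 × 3^3 × 13 × 19 = 26676.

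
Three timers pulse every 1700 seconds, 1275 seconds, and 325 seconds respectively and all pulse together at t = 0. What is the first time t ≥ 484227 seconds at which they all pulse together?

Joint pulses occur at multiples of LCM(1700, 1275, 325).
1700 = 2^2 × 5^2 × 17
1275 = 3 × 5^2 × 17
325 = 5^2 × 13
LCM(1700, 1275, 325) = 2^2 × 3 × 5^2 × 13 × 17 = 66300.
Smallest multiple of 66300 that is ≥ 484227: ⌈484227/66300⌉ × 66300 = 8 × 66300 = 530400.

530400 seconds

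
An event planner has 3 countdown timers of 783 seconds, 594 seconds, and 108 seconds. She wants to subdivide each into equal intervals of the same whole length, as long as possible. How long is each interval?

27 seconds

The interval must divide each timer length; the longest such is the gcd.
783 = 3^3 × 29
594 = 2 × 3^3 × 11
108 = 2^2 × 3^3
gcd(783, 594, 108) = 3^3 = 27.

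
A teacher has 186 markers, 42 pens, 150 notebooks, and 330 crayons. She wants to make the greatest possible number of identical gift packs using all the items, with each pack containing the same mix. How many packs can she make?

6 packs

The pack count must divide each quantity, so the greatest is gcd(186, 42, 150, 330).
186 = 2 × 3 × 31
42 = 2 × 3 × 7
150 = 2 × 3 × 5^2
330 = 2 × 3 × 5 × 11
gcd(186, 42, 150, 330) = 2 × 3 = 6.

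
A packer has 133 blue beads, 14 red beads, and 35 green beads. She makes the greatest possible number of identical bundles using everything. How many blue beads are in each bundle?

19

Number of bundles = gcd(133, 14, 35).
133 = 7 × 19
14 = 2 × 7
35 = 5 × 7
gcd(133, 14, 35) = 7.
blue beads per bundle = 133 / 7 = 19.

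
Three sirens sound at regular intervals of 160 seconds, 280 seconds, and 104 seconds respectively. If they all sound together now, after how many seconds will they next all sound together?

We need the least common multiple of the intervals.
160 = 2^5 × 5
280 = 2^3 × 5 × 7
104 = 2^3 × 13
LCM(160, 280, 104) = 2^5 × 5 × 7 × 13 = 14560.

14560 seconds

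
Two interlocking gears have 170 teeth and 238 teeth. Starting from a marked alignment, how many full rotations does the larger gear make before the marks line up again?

5 rotations

The first common completion time is the LCM of the periods.
170 = 2 × 5 × 17
238 = 2 × 7 × 17
LCM(170, 238) = 2 × 5 × 7 × 17 = 1190.
Rotations for period 238: 1190 / 238 = 5.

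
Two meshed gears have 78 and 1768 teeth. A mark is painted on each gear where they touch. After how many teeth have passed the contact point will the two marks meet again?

5304 teeth

They coincide at every common multiple of the periods; the first is the LCM.
78 = 2 × 3 × 13
1768 = 2^3 × 13 × 17
LCM(78, 1768) = 2^3 × 3 × 13 × 17 = 5304.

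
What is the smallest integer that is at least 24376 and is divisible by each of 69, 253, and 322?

The integer must be a common multiple of 69, 253, and 322, so a multiple of their LCM.
69 = 3 × 23
253 = 11 × 23
322 = 2 × 7 × 23
LCM(69, 253, 322) = 2 × 3 × 7 × 11 × 23 = 10626.
Smallest multiple of 10626 that is ≥ 24376: ⌈24376/10626⌉ × 10626 = 3 × 10626 = 31878.

31878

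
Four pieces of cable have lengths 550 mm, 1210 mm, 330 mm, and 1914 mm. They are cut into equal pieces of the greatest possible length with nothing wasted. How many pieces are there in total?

182

Piece length = gcd(550, 1210, 330, 1914).
550 = 2 × 5^2 × 11
1210 = 2 × 5 × 11^2
330 = 2 × 3 × 5 × 11
1914 = 2 × 3 × 11 × 29
gcd(550, 1210, 330, 1914) = 2 × 11 = 22.
Total pieces = 550/22 + 1210/22 + 330/22 + 1914/22 = 25 + 55 + 15 + 87 = 182.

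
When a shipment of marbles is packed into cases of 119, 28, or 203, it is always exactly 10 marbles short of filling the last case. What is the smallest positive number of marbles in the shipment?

Being 10 short of a full case of size k means N ≡ −10 (mod k), i.e. N + 10 is a multiple of each size.
119 = 7 × 17
28 = 2^2 × 7
203 = 7 × 29
LCM(119, 28, 203) = 2^2 × 7 × 17 × 29 = 13804.
Smallest positive N is 13804 − 10 = 13794.

13794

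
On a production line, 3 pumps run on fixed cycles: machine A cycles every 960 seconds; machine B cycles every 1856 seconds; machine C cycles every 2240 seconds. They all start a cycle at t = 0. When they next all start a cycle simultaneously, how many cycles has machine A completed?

203 cycles

They are all back at their starting positions together after one LCM of the periods.
960 = 2^6 × 3 × 5
1856 = 2^6 × 29
2240 = 2^6 × 5 × 7
LCM(960, 1856, 2240) = 2^6 × 3 × 5 × 7 × 29 = 194880.
Cycles for period 960: 194880 / 960 = 203.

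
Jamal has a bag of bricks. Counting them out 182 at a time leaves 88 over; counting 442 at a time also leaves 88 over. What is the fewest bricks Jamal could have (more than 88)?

N − 88 must be a common multiple of 182 and 442.
182 = 2 × 7 × 13
442 = 2 × 13 × 17
LCM(182, 442) = 2 × 7 × 13 × 17 = 3094.
Smallest N > 88 is LCM + 88 = 3094 + 88 = 3182.

3182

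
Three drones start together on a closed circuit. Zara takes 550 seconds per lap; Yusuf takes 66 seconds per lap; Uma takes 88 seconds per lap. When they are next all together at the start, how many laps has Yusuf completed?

100 laps

They are all back at their starting positions together after one LCM of the periods.
550 = 2 × 5^2 × 11
66 = 2 × 3 × 11
88 = 2^3 × 11
LCM(550, 66, 88) = 2^3 × 3 × 5^2 × 11 = 6600.
Laps for period 66: 6600 / 66 = 100.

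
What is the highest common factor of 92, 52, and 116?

4

92 = 2^2 × 23
52 = 2^2 × 13
116 = 2^2 × 29
gcd(92, 52, 116) = 2^2 = 4.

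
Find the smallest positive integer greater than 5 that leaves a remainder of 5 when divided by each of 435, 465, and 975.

N − 5 must be a common multiple of 435, 465, and 975.
435 = 3 × 5 × 29
465 = 3 × 5 × 31
975 = 3 × 5^2 × 13
LCM(435, 465, 975) = 3 × 5^2 × 13 × 29 × 31 = 876525.
Smallest N > 5 is LCM + 5 = 876525 + 5 = 876530.

876530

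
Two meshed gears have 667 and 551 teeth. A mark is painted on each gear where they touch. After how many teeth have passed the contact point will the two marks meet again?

12673 teeth

The first simultaneous occurrence is after LCM of the individual periods.
667 = 23 × 29
551 = 19 × 29
LCM(667, 551) = 19 × 23 × 29 = 12673.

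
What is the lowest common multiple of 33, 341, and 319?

33 = 3 × 11
341 = 11 × 31
319 = 11 × 29
LCM(33, 341, 319) = 3 × 11 × 29 × 31 = 29667.

29667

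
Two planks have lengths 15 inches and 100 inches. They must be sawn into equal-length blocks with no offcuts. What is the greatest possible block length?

By the Euclidean algorithm:
100 = 6 × 15 + 10
15 = 1 × 10 + 5
10 = 2 × 5 + 0
gcd(15, 100) = 5.

5 inches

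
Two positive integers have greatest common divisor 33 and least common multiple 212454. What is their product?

7010982

For any two positive integers, gcd × lcm = product = 33 × 212454 = 7010982.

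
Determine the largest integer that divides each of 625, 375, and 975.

625 = 5^4
375 = 3 × 5^3
975 = 3 × 5^2 × 13
gcd(625, 375, 975) = 5^2 = 25.

25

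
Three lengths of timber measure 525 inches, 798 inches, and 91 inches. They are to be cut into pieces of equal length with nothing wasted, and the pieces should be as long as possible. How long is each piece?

7 inches

The greatest length dividing all of 525, 798, and 91 is their gcd.
525 = 3 × 5^2 × 7
798 = 2 × 3 × 7 × 19
91 = 7 × 13
gcd(525, 798, 91) = 7.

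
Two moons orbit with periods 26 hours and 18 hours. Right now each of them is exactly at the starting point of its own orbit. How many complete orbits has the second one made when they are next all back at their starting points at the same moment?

All finish a whole number of cycles simultaneously at t = LCM of the periods.
26 = 2 × 13
18 = 2 × 3^2
LCM(26, 18) = 2 × 3^2 × 13 = 234.
Orbits for period 18: 234 / 18 = 13.

13 orbits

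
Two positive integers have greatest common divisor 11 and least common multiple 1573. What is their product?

17303

For any two positive integers, gcd × lcm = product = 11 × 1573 = 17303.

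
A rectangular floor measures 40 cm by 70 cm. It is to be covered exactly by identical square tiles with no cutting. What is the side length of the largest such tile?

By the Euclidean algorithm:
70 = 1 × 40 + 30
40 = 1 × 30 + 10
30 = 3 × 10 + 0
gcd(40, 70) = 10.

10 cm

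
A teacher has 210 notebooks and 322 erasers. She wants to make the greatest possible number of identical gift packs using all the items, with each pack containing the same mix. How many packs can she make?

The pack count must divide each quantity, so the greatest is gcd(210, 322).
210 = 2 × 3 × 5 × 7
322 = 2 × 7 × 23
gcd(210, 322) = 2 × 7 = 14.

14 packs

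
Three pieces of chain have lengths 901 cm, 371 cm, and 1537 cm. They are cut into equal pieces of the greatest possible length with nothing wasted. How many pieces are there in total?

53

Piece length = gcd(901, 371, 1537).
901 = 17 × 53
371 = 7 × 53
1537 = 29 × 53
gcd(901, 371, 1537) = 53.
Total pieces = 901/53 + 371/53 + 1537/53 = 17 + 7 + 29 = 53.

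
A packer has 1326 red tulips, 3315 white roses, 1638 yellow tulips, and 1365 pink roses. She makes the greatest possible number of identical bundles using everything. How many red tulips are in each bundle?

Number of bundles = gcd(1326, 3315, 1638, 1365).
1326 = 2 × 3 × 13 × 17
3315 = 3 × 5 × 13 × 17
1638 = 2 × 3^2 × 7 × 13
1365 = 3 × 5 × 7 × 13
gcd(1326, 3315, 1638, 1365) = 3 × 13 = 39.
red tulips per bundle = 1326 / 39 = 34.

34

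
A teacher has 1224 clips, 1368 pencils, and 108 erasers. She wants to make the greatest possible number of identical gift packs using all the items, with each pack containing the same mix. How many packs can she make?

36 packs

The pack count must divide each quantity, so the greatest is gcd(1224, 1368, 108).
1224 = 2^3 × 3^2 × 17
1368 = 2^3 × 3^2 × 19
108 = 2^2 × 3^3
gcd(1224, 1368, 108) = 2^2 × 3^2 = 36.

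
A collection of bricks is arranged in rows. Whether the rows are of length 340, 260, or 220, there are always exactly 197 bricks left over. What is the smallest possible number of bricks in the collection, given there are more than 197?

48817

N − 197 must be a common multiple of 340, 260, and 220.
340 = 2^2 × 5 × 17
260 = 2^2 × 5 × 13
220 = 2^2 × 5 × 11
LCM(340, 260, 220) = 2^2 × 5 × 11 × 13 × 17 = 48620.
Smallest N > 197 is LCM + 197 = 48620 + 197 = 48817.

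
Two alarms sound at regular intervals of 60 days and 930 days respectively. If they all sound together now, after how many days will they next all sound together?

The first simultaneous occurrence is after LCM of the individual periods.
60 = 2^2 × 3 × 5
930 = 2 × 3 × 5 × 31
LCM(60, 930) = 2^2 × 3 × 5 × 31 = 1860.

1860 days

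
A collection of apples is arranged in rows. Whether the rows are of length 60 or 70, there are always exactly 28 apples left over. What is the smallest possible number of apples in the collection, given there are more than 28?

448

N − 28 must be a common multiple of 60 and 70.
60 = 2^2 × 3 × 5
70 = 2 × 5 × 7
LCM(60, 70) = 2^2 × 3 × 5 × 7 = 420.
Smallest N > 28 is LCM + 28 = 420 + 28 = 448.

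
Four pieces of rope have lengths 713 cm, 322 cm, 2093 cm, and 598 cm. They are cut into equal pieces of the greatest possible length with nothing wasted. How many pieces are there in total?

Piece length = gcd(713, 322, 2093, 598).
713 = 23 × 31
322 = 2 × 7 × 23
2093 = 7 × 13 × 23
598 = 2 × 13 × 23
gcd(713, 322, 2093, 598) = 23.
Total pieces = 713/23 + 322/23 + 2093/23 + 598/23 = 31 + 14 + 91 + 26 = 162.

162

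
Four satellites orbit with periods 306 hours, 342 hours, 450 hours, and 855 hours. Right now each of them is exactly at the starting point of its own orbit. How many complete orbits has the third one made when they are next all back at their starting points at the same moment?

323 orbits

All finish a whole number of cycles simultaneously at t = LCM of the periods.
306 = 2 × 3^2 × 17
342 = 2 × 3^2 × 19
450 = 2 × 3^2 × 5^2
855 = 3^2 × 5 × 19
LCM(306, 342, 450, 855) = 2 × 3^2 × 5^2 × 17 × 19 = 145350.
Orbits for period 450: 145350 / 450 = 323.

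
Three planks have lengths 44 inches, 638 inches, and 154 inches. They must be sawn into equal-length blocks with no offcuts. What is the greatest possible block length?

This is the greatest common divisor of 44, 638, and 154.
44 = 2^2 × 11
638 = 2 × 11 × 29
154 = 2 × 7 × 11
gcd(44, 638, 154) = 2 × 11 = 22.

22 inches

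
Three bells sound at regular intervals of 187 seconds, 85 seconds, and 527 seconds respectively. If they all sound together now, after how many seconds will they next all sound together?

28985 seconds

The first simultaneous occurrence is after LCM of the individual periods.
187 = 11 × 17
85 = 5 × 17
527 = 17 × 31
LCM(187, 85, 527) = 5 × 11 × 17 × 31 = 28985.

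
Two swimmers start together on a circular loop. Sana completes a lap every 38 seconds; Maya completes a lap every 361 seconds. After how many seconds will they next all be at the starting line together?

722 seconds

The first simultaneous occurrence is after LCM of the individual periods.
38 = 2 × 19
361 = 19^2
LCM(38, 361) = 2 × 19^2 = 722.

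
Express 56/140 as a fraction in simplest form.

2/5

56 = 2^3 × 7
140 = 2^2 × 5 × 7
gcd(56, 140) = 2^2 × 7 = 28.
Divide numerator and denominator by 28: 56/140 = 2/5.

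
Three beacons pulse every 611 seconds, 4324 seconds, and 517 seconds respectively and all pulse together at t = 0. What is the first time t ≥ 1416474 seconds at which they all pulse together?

1854996 seconds

Joint pulses occur at multiples of LCM(611, 4324, 517).
611 = 13 × 47
4324 = 2^2 × 23 × 47
517 = 11 × 47
LCM(611, 4324, 517) = 2^2 × 11 × 13 × 23 × 47 = 618332.
Smallest multiple of 618332 that is ≥ 1416474: ⌈1416474/618332⌉ × 618332 = 3 × 618332 = 1854996.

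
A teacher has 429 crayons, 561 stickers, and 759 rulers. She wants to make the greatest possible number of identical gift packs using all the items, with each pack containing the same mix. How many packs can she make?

The pack count must divide each quantity, so the greatest is gcd(429, 561, 759).
429 = 3 × 11 × 13
561 = 3 × 11 × 17
759 = 3 × 11 × 23
gcd(429, 561, 759) = 3 × 11 = 33.

33 packs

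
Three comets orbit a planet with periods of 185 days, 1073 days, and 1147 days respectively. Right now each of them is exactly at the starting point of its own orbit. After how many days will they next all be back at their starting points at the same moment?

They coincide at every common multiple of the periods; the first is the LCM.
185 = 5 × 37
1073 = 29 × 37
1147 = 31 × 37
LCM(185, 1073, 1147) = 5 × 29 × 31 × 37 = 166315.

166315 days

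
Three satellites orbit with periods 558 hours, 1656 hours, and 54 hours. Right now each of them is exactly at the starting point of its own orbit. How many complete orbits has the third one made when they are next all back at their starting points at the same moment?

The first common completion time is the LCM of the periods.
558 = 2 × 3^2 × 31
1656 = 2^3 × 3^2 × 23
54 = 2 × 3^3
LCM(558, 1656, 54) = 2^3 × 3^3 × 23 × 31 = 154008.
Orbits for period 54: 154008 / 54 = 2852.

2852 orbits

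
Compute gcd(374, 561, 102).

17

374 = 2 × 11 × 17
561 = 3 × 11 × 17
102 = 2 × 3 × 17
gcd(374, 561, 102) = 17.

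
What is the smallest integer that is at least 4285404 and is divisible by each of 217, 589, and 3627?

4341519

The integer must be a common multiple of 217, 589, and 3627, so a multiple of their LCM.
217 = 7 × 31
589 = 19 × 31
3627 = 3^2 × 13 × 31
LCM(217, 589, 3627) = 3^2 × 7 × 13 × 19 × 31 = 482391.
Smallest multiple of 482391 that is ≥ 4285404: ⌈4285404/482391⌉ × 482391 = 9 × 482391 = 4341519.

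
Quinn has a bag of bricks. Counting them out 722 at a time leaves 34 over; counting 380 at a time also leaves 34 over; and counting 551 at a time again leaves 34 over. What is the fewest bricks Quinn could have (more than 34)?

209414

N − 34 must be a common multiple of 722, 380, and 551.
722 = 2 × 19^2
380 = 2^2 × 5 × 19
551 = 19 × 29
LCM(722, 380, 551) = 2^2 × 5 × 19^2 × 29 = 209380.
Smallest N > 34 is LCM + 34 = 209380 + 34 = 209414.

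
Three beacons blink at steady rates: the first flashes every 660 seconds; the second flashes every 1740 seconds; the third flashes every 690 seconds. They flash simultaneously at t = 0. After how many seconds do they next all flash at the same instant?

They coincide at every common multiple of the periods; the first is the LCM.
660 = 2^2 × 3 × 5 × 11
1740 = 2^2 × 3 × 5 × 29
690 = 2 × 3 × 5 × 23
LCM(660, 1740, 690) = 2^2 × 3 × 5 × 11 × 23 × 29 = 440220.

440220 seconds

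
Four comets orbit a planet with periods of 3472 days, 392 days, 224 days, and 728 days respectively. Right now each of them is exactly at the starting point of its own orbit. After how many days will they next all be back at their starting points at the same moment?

They coincide at every common multiple of the periods; the first is the LCM.
3472 = 2^4 × 7 × 31
392 = 2^3 × 7^2
224 = 2^5 × 7
728 = 2^3 × 7 × 13
LCM(3472, 392, 224, 728) = 2^5 × 7^2 × 13 × 31 = 631904.

631904 days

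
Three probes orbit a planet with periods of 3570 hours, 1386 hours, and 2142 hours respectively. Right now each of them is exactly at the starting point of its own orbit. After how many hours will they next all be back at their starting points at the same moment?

117810 hours

The first simultaneous occurrence is after LCM of the individual periods.
3570 = 2 × 3 × 5 × 7 × 17
1386 = 2 × 3^2 × 7 × 11
2142 = 2 × 3^2 × 7 × 17
LCM(3570, 1386, 2142) = 2 × 3^2 × 5 × 7 × 11 × 17 = 117810.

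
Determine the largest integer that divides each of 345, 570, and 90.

345 = 3 × 5 × 23
570 = 2 × 3 × 5 × 19
90 = 2 × 3^2 × 5
gcd(345, 570, 90) = 3 × 5 = 15.

15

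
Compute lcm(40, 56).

40 = 2^3 × 5
56 = 2^3 × 7
LCM(40, 56) = 2^3 × 5 × 7 = 280.

280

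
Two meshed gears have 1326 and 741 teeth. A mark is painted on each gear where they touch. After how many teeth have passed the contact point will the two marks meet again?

They coincide at every common multiple of the periods; the first is the LCM.
1326 = 2 × 3 × 13 × 17
741 = 3 × 13 × 19
LCM(1326, 741) = 2 × 3 × 13 × 17 × 19 = 25194.

25194 teeth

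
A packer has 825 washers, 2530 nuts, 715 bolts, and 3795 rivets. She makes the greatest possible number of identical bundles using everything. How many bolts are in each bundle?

13

Number of bundles = gcd(825, 2530, 715, 3795).
825 = 3 × 5^2 × 11
2530 = 2 × 5 × 11 × 23
715 = 5 × 11 × 13
3795 = 3 × 5 × 11 × 23
gcd(825, 2530, 715, 3795) = 5 × 11 = 55.
bolts per bundle = 715 / 55 = 13.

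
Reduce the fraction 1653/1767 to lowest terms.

1653 = 3 × 19 × 29
1767 = 3 × 19 × 31
gcd(1653, 1767) = 3 × 19 = 57.
Divide numerator and denominator by 57: 1653/1767 = 29/31.

29/31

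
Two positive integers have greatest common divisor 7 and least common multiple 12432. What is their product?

For any two positive integers, gcd × lcm = product = 7 × 12432 = 87024.

87024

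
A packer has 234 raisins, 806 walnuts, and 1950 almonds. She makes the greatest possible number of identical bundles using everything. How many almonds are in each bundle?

Number of bundles = gcd(234, 806, 1950).
234 = 2 × 3^2 × 13
806 = 2 × 13 × 31
1950 = 2 × 3 × 5^2 × 13
gcd(234, 806, 1950) = 2 × 13 = 26.
almonds per bundle = 1950 / 26 = 75.

75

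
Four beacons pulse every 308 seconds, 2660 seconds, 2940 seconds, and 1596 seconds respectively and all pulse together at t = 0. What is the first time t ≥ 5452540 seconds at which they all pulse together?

Joint pulses occur at multiples of LCM(308, 2660, 2940, 1596).
308 = 2^2 × 7 × 11
2660 = 2^2 × 5 × 7 × 19
2940 = 2^2 × 3 × 5 × 7^2
1596 = 2^2 × 3 × 7 × 19
LCM(308, 2660, 2940, 1596) = 2^2 × 3 × 5 × 7^2 × 11 × 19 = 614460.
Smallest multiple of 614460 that is ≥ 5452540: ⌈5452540/614460⌉ × 614460 = 9 × 614460 = 5530140.

5530140 seconds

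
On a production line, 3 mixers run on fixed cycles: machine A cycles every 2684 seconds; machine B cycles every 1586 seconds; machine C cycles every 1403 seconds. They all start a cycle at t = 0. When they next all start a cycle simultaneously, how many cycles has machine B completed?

506 cycles

They are all back at their starting positions together after one LCM of the periods.
2684 = 2^2 × 11 × 61
1586 = 2 × 13 × 61
1403 = 23 × 61
LCM(2684, 1586, 1403) = 2^2 × 11 × 13 × 23 × 61 = 802516.
Cycles for period 1586: 802516 / 1586 = 506.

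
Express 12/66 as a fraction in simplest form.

12 = 2^2 × 3
66 = 2 × 3 × 11
gcd(12, 66) = 2 × 3 = 6.
Divide numerator and denominator by 6: 12/66 = 2/11.

2/11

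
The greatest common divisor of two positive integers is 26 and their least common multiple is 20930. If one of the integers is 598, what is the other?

910

For two integers, gcd × lcm = product, so the other is (26 × 20930) / 598 = 544180 / 598 = 910.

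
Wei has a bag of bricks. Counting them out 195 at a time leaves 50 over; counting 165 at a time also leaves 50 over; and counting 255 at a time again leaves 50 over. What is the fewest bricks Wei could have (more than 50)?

36515

N − 50 must be a common multiple of 195, 165, and 255.
195 = 3 × 5 × 13
165 = 3 × 5 × 11
255 = 3 × 5 × 17
LCM(195, 165, 255) = 3 × 5 × 11 × 13 × 17 = 36465.
Smallest N > 50 is LCM + 50 = 36465 + 50 = 36515.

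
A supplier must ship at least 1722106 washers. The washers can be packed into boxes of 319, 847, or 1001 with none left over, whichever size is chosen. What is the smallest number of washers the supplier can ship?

1915914

The number of washers must be a common multiple of 319, 847, and 1001, so a multiple of their LCM.
319 = 11 × 29
847 = 7 × 11^2
1001 = 7 × 11 × 13
LCM(319, 847, 1001) = 7 × 11^2 × 13 × 29 = 319319.
Smallest multiple of 319319 that is ≥ 1722106: ⌈1722106/319319⌉ × 319319 = 6 × 319319 = 1915914.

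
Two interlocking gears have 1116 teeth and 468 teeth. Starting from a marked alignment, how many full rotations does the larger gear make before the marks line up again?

13 rotations

All finish a whole number of cycles simultaneously at t = LCM of the periods.
1116 = 2^2 × 3^2 × 31
468 = 2^2 × 3^2 × 13
LCM(1116, 468) = 2^2 × 3^2 × 13 × 31 = 14508.
Rotations for period 1116: 14508 / 1116 = 13.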